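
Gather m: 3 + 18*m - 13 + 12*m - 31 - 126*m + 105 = 64 - 96*m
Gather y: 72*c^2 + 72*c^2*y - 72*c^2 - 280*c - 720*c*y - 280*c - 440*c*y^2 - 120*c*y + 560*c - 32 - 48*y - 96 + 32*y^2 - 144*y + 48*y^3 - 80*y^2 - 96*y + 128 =48*y^3 + y^2*(-440*c - 48) + y*(72*c^2 - 840*c - 288)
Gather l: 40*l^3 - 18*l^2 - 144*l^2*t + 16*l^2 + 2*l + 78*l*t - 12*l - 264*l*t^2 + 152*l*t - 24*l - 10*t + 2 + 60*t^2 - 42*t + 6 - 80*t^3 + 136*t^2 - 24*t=40*l^3 + l^2*(-144*t - 2) + l*(-264*t^2 + 230*t - 34) - 80*t^3 + 196*t^2 - 76*t + 8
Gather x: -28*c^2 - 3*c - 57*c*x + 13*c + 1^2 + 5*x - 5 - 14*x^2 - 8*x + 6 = -28*c^2 + 10*c - 14*x^2 + x*(-57*c - 3) + 2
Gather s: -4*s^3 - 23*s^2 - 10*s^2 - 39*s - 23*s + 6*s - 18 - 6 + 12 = -4*s^3 - 33*s^2 - 56*s - 12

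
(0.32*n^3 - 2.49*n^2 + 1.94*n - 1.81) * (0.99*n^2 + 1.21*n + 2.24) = 0.3168*n^5 - 2.0779*n^4 - 0.3755*n^3 - 5.0221*n^2 + 2.1555*n - 4.0544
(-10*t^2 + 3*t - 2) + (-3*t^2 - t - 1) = -13*t^2 + 2*t - 3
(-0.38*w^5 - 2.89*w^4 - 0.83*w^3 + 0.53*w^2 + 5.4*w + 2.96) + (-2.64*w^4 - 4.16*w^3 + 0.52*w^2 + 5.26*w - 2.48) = -0.38*w^5 - 5.53*w^4 - 4.99*w^3 + 1.05*w^2 + 10.66*w + 0.48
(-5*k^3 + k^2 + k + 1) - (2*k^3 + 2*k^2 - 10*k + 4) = -7*k^3 - k^2 + 11*k - 3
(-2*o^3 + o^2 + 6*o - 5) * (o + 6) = -2*o^4 - 11*o^3 + 12*o^2 + 31*o - 30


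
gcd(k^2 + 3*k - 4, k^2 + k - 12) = k + 4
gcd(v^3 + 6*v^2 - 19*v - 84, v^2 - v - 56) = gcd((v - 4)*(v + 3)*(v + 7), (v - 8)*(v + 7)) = v + 7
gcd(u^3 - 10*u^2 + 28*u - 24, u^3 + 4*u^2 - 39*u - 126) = u - 6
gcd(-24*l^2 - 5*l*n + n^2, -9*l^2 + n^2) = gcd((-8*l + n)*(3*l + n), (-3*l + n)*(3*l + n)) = 3*l + n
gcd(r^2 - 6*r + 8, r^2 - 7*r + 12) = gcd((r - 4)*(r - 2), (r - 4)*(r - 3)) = r - 4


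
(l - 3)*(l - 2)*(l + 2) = l^3 - 3*l^2 - 4*l + 12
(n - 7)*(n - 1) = n^2 - 8*n + 7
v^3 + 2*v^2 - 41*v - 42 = (v - 6)*(v + 1)*(v + 7)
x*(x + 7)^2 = x^3 + 14*x^2 + 49*x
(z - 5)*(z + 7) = z^2 + 2*z - 35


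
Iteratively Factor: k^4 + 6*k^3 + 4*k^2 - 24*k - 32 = (k + 2)*(k^3 + 4*k^2 - 4*k - 16) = (k + 2)^2*(k^2 + 2*k - 8) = (k - 2)*(k + 2)^2*(k + 4)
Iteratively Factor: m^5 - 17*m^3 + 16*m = (m - 4)*(m^4 + 4*m^3 - m^2 - 4*m) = (m - 4)*(m - 1)*(m^3 + 5*m^2 + 4*m) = (m - 4)*(m - 1)*(m + 1)*(m^2 + 4*m) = (m - 4)*(m - 1)*(m + 1)*(m + 4)*(m)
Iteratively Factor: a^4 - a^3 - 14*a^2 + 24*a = (a + 4)*(a^3 - 5*a^2 + 6*a) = (a - 2)*(a + 4)*(a^2 - 3*a) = (a - 3)*(a - 2)*(a + 4)*(a)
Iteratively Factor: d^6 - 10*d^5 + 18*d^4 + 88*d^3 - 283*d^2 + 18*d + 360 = (d - 4)*(d^5 - 6*d^4 - 6*d^3 + 64*d^2 - 27*d - 90) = (d - 4)*(d - 3)*(d^4 - 3*d^3 - 15*d^2 + 19*d + 30) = (d - 4)*(d - 3)*(d - 2)*(d^3 - d^2 - 17*d - 15) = (d - 4)*(d - 3)*(d - 2)*(d + 1)*(d^2 - 2*d - 15) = (d - 5)*(d - 4)*(d - 3)*(d - 2)*(d + 1)*(d + 3)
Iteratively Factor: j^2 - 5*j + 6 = (j - 3)*(j - 2)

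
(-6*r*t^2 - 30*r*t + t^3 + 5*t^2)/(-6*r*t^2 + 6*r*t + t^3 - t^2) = (t + 5)/(t - 1)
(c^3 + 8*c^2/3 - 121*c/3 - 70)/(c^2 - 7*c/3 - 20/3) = (c^2 + c - 42)/(c - 4)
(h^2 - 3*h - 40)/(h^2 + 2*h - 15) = (h - 8)/(h - 3)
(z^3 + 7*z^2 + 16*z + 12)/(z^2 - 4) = (z^2 + 5*z + 6)/(z - 2)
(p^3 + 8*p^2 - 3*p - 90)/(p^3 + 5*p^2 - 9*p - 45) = (p + 6)/(p + 3)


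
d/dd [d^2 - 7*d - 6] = 2*d - 7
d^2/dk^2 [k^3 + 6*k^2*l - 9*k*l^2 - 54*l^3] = 6*k + 12*l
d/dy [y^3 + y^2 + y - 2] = 3*y^2 + 2*y + 1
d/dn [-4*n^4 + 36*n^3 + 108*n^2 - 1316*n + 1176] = -16*n^3 + 108*n^2 + 216*n - 1316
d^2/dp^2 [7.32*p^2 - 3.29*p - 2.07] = 14.6400000000000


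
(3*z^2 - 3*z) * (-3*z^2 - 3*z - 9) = -9*z^4 - 18*z^2 + 27*z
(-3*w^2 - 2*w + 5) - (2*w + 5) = -3*w^2 - 4*w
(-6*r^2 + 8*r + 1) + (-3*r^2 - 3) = -9*r^2 + 8*r - 2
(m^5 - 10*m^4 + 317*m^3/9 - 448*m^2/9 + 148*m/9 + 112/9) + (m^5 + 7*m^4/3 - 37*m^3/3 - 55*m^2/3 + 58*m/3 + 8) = 2*m^5 - 23*m^4/3 + 206*m^3/9 - 613*m^2/9 + 322*m/9 + 184/9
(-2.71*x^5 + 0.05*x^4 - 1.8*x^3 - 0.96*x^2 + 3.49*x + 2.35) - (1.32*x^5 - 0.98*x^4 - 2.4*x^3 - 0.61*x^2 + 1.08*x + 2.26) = -4.03*x^5 + 1.03*x^4 + 0.6*x^3 - 0.35*x^2 + 2.41*x + 0.0900000000000003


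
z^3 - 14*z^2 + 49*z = z*(z - 7)^2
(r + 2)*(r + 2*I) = r^2 + 2*r + 2*I*r + 4*I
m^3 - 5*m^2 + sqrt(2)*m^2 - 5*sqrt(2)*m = m*(m - 5)*(m + sqrt(2))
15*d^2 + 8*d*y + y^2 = (3*d + y)*(5*d + y)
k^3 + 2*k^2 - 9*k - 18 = (k - 3)*(k + 2)*(k + 3)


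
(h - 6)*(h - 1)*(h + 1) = h^3 - 6*h^2 - h + 6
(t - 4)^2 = t^2 - 8*t + 16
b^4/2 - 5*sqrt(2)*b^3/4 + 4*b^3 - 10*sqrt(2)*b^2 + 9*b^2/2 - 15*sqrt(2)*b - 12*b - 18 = (b/2 + 1)*(b + 6)*(b - 3*sqrt(2))*(b + sqrt(2)/2)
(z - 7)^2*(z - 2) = z^3 - 16*z^2 + 77*z - 98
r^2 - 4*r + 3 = (r - 3)*(r - 1)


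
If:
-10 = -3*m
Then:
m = 10/3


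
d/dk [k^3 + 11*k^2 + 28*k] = 3*k^2 + 22*k + 28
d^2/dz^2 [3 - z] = 0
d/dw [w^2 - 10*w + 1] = 2*w - 10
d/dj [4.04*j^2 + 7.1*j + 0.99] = 8.08*j + 7.1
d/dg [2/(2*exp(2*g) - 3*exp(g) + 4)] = (6 - 8*exp(g))*exp(g)/(2*exp(2*g) - 3*exp(g) + 4)^2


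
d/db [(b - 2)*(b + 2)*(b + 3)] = 3*b^2 + 6*b - 4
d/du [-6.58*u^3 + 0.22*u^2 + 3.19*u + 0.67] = -19.74*u^2 + 0.44*u + 3.19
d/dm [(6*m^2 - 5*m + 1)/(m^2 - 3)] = (5*m^2 - 38*m + 15)/(m^4 - 6*m^2 + 9)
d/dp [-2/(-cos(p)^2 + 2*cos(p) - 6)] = 4*(cos(p) - 1)*sin(p)/(cos(p)^2 - 2*cos(p) + 6)^2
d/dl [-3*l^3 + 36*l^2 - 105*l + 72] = -9*l^2 + 72*l - 105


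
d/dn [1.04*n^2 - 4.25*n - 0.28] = 2.08*n - 4.25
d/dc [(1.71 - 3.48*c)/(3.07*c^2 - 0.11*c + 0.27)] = (10.6836*c^2 - 10.4994*c - 0.7515)/(9.4249*c^4 - 0.6754*c^3 + 1.6699*c^2 - 0.0594*c + 0.0729)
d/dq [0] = 0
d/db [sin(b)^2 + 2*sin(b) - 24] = 2*(sin(b) + 1)*cos(b)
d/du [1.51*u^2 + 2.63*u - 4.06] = 3.02*u + 2.63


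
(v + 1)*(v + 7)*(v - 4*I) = v^3 + 8*v^2 - 4*I*v^2 + 7*v - 32*I*v - 28*I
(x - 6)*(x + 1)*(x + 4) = x^3 - x^2 - 26*x - 24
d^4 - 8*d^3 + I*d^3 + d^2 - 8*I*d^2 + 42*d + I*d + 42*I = (d - 7)*(d - 3)*(d + 2)*(d + I)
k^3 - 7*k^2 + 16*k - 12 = (k - 3)*(k - 2)^2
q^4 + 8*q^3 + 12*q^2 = q^2*(q + 2)*(q + 6)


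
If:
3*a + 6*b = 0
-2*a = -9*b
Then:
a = 0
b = 0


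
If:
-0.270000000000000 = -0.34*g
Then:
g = 0.79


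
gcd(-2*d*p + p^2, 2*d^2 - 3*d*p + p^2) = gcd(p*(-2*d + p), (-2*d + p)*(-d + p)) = -2*d + p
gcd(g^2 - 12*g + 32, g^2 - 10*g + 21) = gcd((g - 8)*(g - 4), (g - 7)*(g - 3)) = 1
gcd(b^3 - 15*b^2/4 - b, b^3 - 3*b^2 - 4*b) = b^2 - 4*b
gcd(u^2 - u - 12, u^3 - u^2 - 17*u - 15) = u + 3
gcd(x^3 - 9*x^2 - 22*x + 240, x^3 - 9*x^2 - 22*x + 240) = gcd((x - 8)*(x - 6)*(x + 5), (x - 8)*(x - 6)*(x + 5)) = x^3 - 9*x^2 - 22*x + 240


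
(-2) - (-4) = 2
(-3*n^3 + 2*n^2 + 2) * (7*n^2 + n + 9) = -21*n^5 + 11*n^4 - 25*n^3 + 32*n^2 + 2*n + 18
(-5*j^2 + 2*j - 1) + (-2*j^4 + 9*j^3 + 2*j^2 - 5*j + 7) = -2*j^4 + 9*j^3 - 3*j^2 - 3*j + 6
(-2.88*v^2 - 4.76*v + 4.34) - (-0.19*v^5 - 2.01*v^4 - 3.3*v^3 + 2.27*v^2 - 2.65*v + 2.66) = 0.19*v^5 + 2.01*v^4 + 3.3*v^3 - 5.15*v^2 - 2.11*v + 1.68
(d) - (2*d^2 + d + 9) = -2*d^2 - 9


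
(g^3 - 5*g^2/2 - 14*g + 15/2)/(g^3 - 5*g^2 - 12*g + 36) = (2*g^2 - 11*g + 5)/(2*(g^2 - 8*g + 12))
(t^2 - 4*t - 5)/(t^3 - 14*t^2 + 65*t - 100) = (t + 1)/(t^2 - 9*t + 20)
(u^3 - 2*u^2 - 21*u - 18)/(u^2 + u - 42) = (u^2 + 4*u + 3)/(u + 7)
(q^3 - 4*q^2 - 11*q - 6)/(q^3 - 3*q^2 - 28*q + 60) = (q^2 + 2*q + 1)/(q^2 + 3*q - 10)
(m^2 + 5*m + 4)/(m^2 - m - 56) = (m^2 + 5*m + 4)/(m^2 - m - 56)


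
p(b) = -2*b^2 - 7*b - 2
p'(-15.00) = 53.00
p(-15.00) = -347.00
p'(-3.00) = 5.00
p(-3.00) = 1.00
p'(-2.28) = 2.12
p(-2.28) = 3.56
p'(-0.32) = -5.72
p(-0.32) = 0.04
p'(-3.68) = 7.72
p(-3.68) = -3.32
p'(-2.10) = 1.40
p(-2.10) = 3.88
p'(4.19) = -23.76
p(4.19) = -66.44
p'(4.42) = -24.68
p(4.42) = -72.01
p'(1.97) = -14.88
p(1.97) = -23.55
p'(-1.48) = -1.08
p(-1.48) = 3.98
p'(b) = -4*b - 7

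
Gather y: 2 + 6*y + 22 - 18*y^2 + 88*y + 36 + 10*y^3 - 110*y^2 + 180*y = 10*y^3 - 128*y^2 + 274*y + 60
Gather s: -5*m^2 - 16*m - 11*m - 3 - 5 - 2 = -5*m^2 - 27*m - 10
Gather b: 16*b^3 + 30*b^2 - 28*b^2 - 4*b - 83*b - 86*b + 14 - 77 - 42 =16*b^3 + 2*b^2 - 173*b - 105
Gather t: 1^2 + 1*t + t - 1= 2*t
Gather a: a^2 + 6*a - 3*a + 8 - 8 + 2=a^2 + 3*a + 2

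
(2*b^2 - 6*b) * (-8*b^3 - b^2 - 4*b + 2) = -16*b^5 + 46*b^4 - 2*b^3 + 28*b^2 - 12*b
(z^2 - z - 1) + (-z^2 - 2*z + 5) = 4 - 3*z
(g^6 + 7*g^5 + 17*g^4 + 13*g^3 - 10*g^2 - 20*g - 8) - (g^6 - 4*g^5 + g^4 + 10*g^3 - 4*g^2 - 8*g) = 11*g^5 + 16*g^4 + 3*g^3 - 6*g^2 - 12*g - 8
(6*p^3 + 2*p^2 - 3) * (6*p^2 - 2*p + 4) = 36*p^5 + 20*p^3 - 10*p^2 + 6*p - 12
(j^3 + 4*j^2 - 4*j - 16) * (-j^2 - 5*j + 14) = -j^5 - 9*j^4 - 2*j^3 + 92*j^2 + 24*j - 224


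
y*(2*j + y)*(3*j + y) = 6*j^2*y + 5*j*y^2 + y^3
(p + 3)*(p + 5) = p^2 + 8*p + 15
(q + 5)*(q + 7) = q^2 + 12*q + 35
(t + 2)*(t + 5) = t^2 + 7*t + 10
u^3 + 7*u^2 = u^2*(u + 7)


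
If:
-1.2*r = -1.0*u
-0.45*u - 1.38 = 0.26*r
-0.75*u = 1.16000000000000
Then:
No Solution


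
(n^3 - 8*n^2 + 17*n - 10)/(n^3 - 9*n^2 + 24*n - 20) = (n - 1)/(n - 2)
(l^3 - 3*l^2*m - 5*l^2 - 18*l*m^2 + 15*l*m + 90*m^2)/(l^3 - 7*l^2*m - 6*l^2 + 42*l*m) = (l^3 - 3*l^2*m - 5*l^2 - 18*l*m^2 + 15*l*m + 90*m^2)/(l*(l^2 - 7*l*m - 6*l + 42*m))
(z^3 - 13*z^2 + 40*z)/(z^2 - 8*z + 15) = z*(z - 8)/(z - 3)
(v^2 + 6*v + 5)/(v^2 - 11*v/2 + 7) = 2*(v^2 + 6*v + 5)/(2*v^2 - 11*v + 14)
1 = 1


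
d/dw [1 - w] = -1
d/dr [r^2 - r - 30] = 2*r - 1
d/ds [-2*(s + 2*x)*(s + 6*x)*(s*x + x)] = 2*x*(-3*s^2 - 16*s*x - 2*s - 12*x^2 - 8*x)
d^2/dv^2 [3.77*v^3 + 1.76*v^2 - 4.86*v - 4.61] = 22.62*v + 3.52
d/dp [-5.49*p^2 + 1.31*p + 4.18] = 1.31 - 10.98*p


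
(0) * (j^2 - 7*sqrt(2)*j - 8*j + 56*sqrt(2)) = 0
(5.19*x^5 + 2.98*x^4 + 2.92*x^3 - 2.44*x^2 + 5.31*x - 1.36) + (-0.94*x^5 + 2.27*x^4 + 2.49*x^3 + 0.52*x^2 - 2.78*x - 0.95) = 4.25*x^5 + 5.25*x^4 + 5.41*x^3 - 1.92*x^2 + 2.53*x - 2.31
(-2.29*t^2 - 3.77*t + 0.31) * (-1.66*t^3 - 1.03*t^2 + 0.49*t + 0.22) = 3.8014*t^5 + 8.6169*t^4 + 2.2464*t^3 - 2.6704*t^2 - 0.6775*t + 0.0682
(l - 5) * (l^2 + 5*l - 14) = l^3 - 39*l + 70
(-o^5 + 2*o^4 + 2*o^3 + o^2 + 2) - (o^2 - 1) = -o^5 + 2*o^4 + 2*o^3 + 3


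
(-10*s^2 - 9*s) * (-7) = 70*s^2 + 63*s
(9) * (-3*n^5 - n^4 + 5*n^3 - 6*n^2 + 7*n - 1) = -27*n^5 - 9*n^4 + 45*n^3 - 54*n^2 + 63*n - 9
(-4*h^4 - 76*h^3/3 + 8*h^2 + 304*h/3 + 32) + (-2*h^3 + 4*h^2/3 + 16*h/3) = -4*h^4 - 82*h^3/3 + 28*h^2/3 + 320*h/3 + 32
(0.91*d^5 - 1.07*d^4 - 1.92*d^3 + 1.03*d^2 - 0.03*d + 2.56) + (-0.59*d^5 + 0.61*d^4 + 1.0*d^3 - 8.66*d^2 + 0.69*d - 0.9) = 0.32*d^5 - 0.46*d^4 - 0.92*d^3 - 7.63*d^2 + 0.66*d + 1.66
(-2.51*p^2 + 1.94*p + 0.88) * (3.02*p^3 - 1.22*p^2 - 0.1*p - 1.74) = -7.5802*p^5 + 8.921*p^4 + 0.5418*p^3 + 3.0998*p^2 - 3.4636*p - 1.5312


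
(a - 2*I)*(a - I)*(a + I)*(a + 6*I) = a^4 + 4*I*a^3 + 13*a^2 + 4*I*a + 12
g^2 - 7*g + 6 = (g - 6)*(g - 1)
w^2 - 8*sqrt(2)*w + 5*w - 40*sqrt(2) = (w + 5)*(w - 8*sqrt(2))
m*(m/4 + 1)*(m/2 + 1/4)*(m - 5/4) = m^4/8 + 13*m^3/32 - 29*m^2/64 - 5*m/16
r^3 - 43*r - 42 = (r - 7)*(r + 1)*(r + 6)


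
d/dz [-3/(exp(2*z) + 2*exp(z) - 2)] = 6*(exp(z) + 1)*exp(z)/(exp(2*z) + 2*exp(z) - 2)^2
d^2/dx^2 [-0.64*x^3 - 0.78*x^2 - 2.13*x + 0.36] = -3.84*x - 1.56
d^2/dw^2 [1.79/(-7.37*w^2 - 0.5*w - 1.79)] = (194.454502*w^2 + 13.1923*w - 1.79*(14.74*w + 0.5)*(29.48*w + 1.0) + 47.228434)/(7.37*w^2 + 0.5*w + 1.79)^3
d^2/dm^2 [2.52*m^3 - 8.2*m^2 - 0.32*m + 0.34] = 15.12*m - 16.4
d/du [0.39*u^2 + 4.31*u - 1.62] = 0.78*u + 4.31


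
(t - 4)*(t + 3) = t^2 - t - 12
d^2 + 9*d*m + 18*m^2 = (d + 3*m)*(d + 6*m)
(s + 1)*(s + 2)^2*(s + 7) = s^4 + 12*s^3 + 43*s^2 + 60*s + 28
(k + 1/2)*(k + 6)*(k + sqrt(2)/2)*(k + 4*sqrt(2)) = k^4 + 9*sqrt(2)*k^3/2 + 13*k^3/2 + 7*k^2 + 117*sqrt(2)*k^2/4 + 27*sqrt(2)*k/2 + 26*k + 12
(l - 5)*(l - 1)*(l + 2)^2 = l^4 - 2*l^3 - 15*l^2 - 4*l + 20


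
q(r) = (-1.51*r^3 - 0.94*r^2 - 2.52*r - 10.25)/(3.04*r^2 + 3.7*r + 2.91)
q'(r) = (-6.08*r - 3.7)*(-1.51*r^3 - 0.94*r^2 - 2.52*r - 10.25)/(3.04*r^2 + 3.7*r + 2.91)^2 + (-4.53*r^2 - 1.88*r - 2.52)/(3.04*r^2 + 3.7*r + 2.91) = (-4.5904*r^4 - 11.174*r^3 - 8.9995*r^2 + 56.8492*r + 30.5918)/(9.2416*r^4 + 22.496*r^3 + 31.3828*r^2 + 21.534*r + 8.4681)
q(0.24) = -2.75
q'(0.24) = 2.76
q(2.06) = -1.39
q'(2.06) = -0.13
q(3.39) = -1.75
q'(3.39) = -0.36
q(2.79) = -1.56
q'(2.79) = -0.30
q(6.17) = -2.94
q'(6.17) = -0.46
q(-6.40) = 3.50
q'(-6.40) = -0.51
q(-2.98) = 1.53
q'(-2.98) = -0.80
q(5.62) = -2.69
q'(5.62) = -0.45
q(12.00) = -5.74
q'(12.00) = -0.49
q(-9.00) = 4.80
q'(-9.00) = -0.50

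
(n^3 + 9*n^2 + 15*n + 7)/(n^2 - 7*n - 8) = (n^2 + 8*n + 7)/(n - 8)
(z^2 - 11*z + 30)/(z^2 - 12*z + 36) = (z - 5)/(z - 6)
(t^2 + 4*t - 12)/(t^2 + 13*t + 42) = (t - 2)/(t + 7)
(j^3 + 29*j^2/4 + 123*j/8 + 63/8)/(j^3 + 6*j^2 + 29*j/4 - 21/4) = (4*j + 3)/(2*(2*j - 1))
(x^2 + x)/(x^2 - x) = (x + 1)/(x - 1)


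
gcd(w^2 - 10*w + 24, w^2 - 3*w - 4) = w - 4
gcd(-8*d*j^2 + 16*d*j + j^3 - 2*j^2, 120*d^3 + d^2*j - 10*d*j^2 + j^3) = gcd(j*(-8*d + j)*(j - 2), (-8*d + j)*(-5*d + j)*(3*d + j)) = 8*d - j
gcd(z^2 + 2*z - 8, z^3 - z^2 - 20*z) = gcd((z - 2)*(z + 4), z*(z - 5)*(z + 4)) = z + 4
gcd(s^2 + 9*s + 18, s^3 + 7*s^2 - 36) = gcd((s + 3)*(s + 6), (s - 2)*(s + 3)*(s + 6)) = s^2 + 9*s + 18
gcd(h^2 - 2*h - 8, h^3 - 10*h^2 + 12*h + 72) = h + 2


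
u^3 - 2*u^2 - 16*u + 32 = (u - 4)*(u - 2)*(u + 4)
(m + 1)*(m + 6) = m^2 + 7*m + 6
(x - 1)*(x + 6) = x^2 + 5*x - 6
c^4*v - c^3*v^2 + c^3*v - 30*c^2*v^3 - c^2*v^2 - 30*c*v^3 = c*(c - 6*v)*(c + 5*v)*(c*v + v)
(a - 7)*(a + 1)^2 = a^3 - 5*a^2 - 13*a - 7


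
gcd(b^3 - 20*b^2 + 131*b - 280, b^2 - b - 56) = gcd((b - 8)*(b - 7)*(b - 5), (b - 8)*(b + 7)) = b - 8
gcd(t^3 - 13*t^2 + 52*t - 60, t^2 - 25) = t - 5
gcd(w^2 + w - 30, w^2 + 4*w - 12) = w + 6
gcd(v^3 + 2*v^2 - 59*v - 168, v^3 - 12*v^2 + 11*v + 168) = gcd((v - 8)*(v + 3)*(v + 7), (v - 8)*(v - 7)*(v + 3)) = v^2 - 5*v - 24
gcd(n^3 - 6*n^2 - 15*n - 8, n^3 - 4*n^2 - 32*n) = n - 8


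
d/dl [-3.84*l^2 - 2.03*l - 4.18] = -7.68*l - 2.03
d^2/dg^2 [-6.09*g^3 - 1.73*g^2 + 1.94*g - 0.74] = -36.54*g - 3.46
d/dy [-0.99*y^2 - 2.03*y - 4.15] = -1.98*y - 2.03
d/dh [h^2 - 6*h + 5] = 2*h - 6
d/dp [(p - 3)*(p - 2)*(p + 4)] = 3*p^2 - 2*p - 14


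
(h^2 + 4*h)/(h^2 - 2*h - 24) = h/(h - 6)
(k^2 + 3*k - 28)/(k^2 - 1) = (k^2 + 3*k - 28)/(k^2 - 1)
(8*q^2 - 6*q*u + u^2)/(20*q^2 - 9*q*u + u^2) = (2*q - u)/(5*q - u)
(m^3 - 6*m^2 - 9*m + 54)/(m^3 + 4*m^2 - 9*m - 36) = (m - 6)/(m + 4)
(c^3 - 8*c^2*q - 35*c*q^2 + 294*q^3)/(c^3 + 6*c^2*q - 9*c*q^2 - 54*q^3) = (-c^2 + 14*c*q - 49*q^2)/(-c^2 + 9*q^2)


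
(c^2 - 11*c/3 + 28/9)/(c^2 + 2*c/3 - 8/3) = (c - 7/3)/(c + 2)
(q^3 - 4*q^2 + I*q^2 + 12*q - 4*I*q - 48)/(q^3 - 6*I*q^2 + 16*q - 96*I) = (q^2 - q*(4 + 3*I) + 12*I)/(q^2 - 10*I*q - 24)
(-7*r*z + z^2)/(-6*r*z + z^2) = (7*r - z)/(6*r - z)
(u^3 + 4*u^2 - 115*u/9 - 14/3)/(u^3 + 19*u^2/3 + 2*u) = (u - 7/3)/u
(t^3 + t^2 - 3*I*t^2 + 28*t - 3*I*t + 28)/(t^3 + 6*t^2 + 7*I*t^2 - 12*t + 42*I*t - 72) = (t^2 + t*(1 - 7*I) - 7*I)/(t^2 + 3*t*(2 + I) + 18*I)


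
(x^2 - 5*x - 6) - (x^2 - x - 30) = 24 - 4*x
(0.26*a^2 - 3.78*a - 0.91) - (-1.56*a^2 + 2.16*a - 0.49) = 1.82*a^2 - 5.94*a - 0.42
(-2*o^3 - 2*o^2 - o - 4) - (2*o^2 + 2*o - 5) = -2*o^3 - 4*o^2 - 3*o + 1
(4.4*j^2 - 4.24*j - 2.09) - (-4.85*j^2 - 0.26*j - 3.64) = 9.25*j^2 - 3.98*j + 1.55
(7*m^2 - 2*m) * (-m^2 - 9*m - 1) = -7*m^4 - 61*m^3 + 11*m^2 + 2*m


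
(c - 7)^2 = c^2 - 14*c + 49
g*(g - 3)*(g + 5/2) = g^3 - g^2/2 - 15*g/2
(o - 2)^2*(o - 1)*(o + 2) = o^4 - 3*o^3 - 2*o^2 + 12*o - 8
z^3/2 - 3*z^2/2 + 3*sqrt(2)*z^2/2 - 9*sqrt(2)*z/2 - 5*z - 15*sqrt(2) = (z/2 + 1)*(z - 5)*(z + 3*sqrt(2))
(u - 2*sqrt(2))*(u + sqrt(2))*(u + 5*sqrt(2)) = u^3 + 4*sqrt(2)*u^2 - 14*u - 20*sqrt(2)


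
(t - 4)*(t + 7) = t^2 + 3*t - 28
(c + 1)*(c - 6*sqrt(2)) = c^2 - 6*sqrt(2)*c + c - 6*sqrt(2)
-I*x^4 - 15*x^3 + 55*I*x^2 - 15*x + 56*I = (x - 8*I)*(x - 7*I)*(x - I)*(-I*x + 1)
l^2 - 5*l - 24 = (l - 8)*(l + 3)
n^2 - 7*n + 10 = (n - 5)*(n - 2)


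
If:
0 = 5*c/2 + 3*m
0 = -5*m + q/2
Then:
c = -3*q/25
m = q/10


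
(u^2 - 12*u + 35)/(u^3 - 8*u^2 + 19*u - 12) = (u^2 - 12*u + 35)/(u^3 - 8*u^2 + 19*u - 12)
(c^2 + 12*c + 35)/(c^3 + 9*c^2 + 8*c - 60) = (c + 7)/(c^2 + 4*c - 12)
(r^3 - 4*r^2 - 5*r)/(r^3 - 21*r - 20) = r/(r + 4)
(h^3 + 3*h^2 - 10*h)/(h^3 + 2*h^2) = (h^2 + 3*h - 10)/(h*(h + 2))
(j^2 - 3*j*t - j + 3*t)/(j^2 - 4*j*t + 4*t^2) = (j^2 - 3*j*t - j + 3*t)/(j^2 - 4*j*t + 4*t^2)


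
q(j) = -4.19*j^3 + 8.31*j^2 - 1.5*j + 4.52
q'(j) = -12.57*j^2 + 16.62*j - 1.5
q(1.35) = 7.33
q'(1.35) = -1.97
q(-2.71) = 153.01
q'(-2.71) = -138.86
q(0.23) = 4.56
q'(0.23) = 1.66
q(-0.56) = 8.70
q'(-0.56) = -14.75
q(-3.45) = 280.66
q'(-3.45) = -208.45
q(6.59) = -843.62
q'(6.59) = -437.87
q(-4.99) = 739.54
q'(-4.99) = -397.43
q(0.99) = 7.11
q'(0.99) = 2.63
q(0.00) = 4.52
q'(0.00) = -1.50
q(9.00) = -2390.38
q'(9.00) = -870.09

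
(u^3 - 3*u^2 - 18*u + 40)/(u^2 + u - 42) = (u^3 - 3*u^2 - 18*u + 40)/(u^2 + u - 42)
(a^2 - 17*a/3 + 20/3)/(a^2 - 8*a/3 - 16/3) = (3*a - 5)/(3*a + 4)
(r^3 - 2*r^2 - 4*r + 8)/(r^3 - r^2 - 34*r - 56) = (r^2 - 4*r + 4)/(r^2 - 3*r - 28)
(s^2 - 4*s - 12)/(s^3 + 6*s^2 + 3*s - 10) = (s - 6)/(s^2 + 4*s - 5)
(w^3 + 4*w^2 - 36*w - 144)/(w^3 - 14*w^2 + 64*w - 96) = (w^2 + 10*w + 24)/(w^2 - 8*w + 16)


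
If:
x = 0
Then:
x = 0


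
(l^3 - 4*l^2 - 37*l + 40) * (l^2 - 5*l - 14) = l^5 - 9*l^4 - 31*l^3 + 281*l^2 + 318*l - 560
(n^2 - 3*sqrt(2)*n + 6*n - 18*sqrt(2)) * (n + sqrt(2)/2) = n^3 - 5*sqrt(2)*n^2/2 + 6*n^2 - 15*sqrt(2)*n - 3*n - 18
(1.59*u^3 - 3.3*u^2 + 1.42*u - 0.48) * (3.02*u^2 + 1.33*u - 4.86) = 4.8018*u^5 - 7.8513*u^4 - 7.828*u^3 + 16.477*u^2 - 7.5396*u + 2.3328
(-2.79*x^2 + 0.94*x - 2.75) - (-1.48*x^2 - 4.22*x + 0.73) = -1.31*x^2 + 5.16*x - 3.48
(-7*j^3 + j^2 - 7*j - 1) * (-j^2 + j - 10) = 7*j^5 - 8*j^4 + 78*j^3 - 16*j^2 + 69*j + 10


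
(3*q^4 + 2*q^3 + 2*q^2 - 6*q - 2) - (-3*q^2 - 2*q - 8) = 3*q^4 + 2*q^3 + 5*q^2 - 4*q + 6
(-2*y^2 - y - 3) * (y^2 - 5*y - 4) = -2*y^4 + 9*y^3 + 10*y^2 + 19*y + 12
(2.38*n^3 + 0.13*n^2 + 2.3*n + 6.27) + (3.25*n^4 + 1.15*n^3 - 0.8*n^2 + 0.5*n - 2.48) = 3.25*n^4 + 3.53*n^3 - 0.67*n^2 + 2.8*n + 3.79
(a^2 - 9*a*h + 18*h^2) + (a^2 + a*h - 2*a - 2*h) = 2*a^2 - 8*a*h - 2*a + 18*h^2 - 2*h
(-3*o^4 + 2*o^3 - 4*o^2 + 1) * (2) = -6*o^4 + 4*o^3 - 8*o^2 + 2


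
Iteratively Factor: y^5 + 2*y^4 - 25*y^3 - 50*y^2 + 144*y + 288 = (y + 4)*(y^4 - 2*y^3 - 17*y^2 + 18*y + 72) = (y - 4)*(y + 4)*(y^3 + 2*y^2 - 9*y - 18) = (y - 4)*(y - 3)*(y + 4)*(y^2 + 5*y + 6) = (y - 4)*(y - 3)*(y + 3)*(y + 4)*(y + 2)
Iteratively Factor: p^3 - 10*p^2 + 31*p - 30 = (p - 3)*(p^2 - 7*p + 10) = (p - 5)*(p - 3)*(p - 2)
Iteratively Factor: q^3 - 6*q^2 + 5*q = (q - 5)*(q^2 - q) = q*(q - 5)*(q - 1)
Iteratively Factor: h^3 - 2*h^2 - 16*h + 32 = (h - 2)*(h^2 - 16) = (h - 2)*(h + 4)*(h - 4)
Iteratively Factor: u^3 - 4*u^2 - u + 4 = (u - 4)*(u^2 - 1) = (u - 4)*(u + 1)*(u - 1)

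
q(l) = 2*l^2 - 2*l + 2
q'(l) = 4*l - 2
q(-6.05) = 87.30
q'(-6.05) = -26.20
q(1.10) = 2.22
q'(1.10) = 2.40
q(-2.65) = 21.34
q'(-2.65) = -12.60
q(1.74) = 4.58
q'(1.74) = 4.96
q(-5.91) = 83.68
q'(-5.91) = -25.64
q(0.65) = 1.54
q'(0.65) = 0.60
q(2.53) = 9.74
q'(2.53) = 8.12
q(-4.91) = 60.04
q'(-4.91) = -21.64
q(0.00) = 2.00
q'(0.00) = -2.00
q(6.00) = 62.00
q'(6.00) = 22.00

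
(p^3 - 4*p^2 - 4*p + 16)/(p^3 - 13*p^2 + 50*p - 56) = (p + 2)/(p - 7)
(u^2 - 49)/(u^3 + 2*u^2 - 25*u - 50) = (u^2 - 49)/(u^3 + 2*u^2 - 25*u - 50)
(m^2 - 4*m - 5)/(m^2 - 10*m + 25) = (m + 1)/(m - 5)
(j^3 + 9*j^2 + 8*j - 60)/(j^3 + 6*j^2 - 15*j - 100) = (j^2 + 4*j - 12)/(j^2 + j - 20)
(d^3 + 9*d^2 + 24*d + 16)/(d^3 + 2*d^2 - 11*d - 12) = (d + 4)/(d - 3)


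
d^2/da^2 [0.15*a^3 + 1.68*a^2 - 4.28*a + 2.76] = 0.9*a + 3.36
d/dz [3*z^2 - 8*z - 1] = 6*z - 8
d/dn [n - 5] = 1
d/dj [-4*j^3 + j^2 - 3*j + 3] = -12*j^2 + 2*j - 3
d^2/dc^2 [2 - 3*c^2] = -6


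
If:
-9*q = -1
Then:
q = 1/9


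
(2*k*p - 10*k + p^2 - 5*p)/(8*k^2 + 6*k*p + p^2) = (p - 5)/(4*k + p)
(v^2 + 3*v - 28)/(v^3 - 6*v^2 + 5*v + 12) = (v + 7)/(v^2 - 2*v - 3)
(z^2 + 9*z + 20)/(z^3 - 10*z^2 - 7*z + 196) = (z + 5)/(z^2 - 14*z + 49)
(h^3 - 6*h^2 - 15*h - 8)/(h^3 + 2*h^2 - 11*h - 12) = (h^2 - 7*h - 8)/(h^2 + h - 12)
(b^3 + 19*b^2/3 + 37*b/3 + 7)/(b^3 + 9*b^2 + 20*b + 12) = (b^2 + 16*b/3 + 7)/(b^2 + 8*b + 12)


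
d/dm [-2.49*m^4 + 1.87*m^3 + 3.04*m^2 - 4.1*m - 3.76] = -9.96*m^3 + 5.61*m^2 + 6.08*m - 4.1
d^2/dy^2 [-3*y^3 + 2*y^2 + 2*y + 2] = 4 - 18*y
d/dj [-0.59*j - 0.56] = -0.590000000000000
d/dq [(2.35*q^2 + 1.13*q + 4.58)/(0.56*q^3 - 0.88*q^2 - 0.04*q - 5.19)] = (-1.316*q^4 - 1.2656*q^3 - 6.794*q^2 - 16.3322*q - 5.6815)/(0.3136*q^6 - 0.9856*q^5 + 0.7296*q^4 - 5.7424*q^3 + 9.136*q^2 + 0.4152*q + 26.9361)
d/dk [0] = 0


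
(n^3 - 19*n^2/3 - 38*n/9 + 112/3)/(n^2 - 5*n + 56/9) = (3*n^2 - 11*n - 42)/(3*n - 7)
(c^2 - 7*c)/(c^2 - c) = (c - 7)/(c - 1)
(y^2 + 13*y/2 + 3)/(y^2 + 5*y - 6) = (y + 1/2)/(y - 1)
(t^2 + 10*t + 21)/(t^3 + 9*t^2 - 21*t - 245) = (t + 3)/(t^2 + 2*t - 35)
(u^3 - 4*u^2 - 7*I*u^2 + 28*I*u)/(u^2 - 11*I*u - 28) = u*(u - 4)/(u - 4*I)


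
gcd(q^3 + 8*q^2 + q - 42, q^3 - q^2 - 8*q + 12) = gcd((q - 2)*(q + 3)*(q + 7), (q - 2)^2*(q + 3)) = q^2 + q - 6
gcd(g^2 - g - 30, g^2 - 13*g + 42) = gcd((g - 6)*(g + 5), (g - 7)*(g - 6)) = g - 6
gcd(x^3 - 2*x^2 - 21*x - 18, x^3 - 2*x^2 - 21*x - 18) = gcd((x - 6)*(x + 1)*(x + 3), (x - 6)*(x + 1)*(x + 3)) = x^3 - 2*x^2 - 21*x - 18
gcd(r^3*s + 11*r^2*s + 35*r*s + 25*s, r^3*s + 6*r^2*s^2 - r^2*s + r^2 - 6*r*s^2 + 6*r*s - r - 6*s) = 1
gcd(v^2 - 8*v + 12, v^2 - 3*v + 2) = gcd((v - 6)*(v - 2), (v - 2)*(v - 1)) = v - 2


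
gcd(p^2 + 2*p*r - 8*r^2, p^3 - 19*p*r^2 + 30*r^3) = p - 2*r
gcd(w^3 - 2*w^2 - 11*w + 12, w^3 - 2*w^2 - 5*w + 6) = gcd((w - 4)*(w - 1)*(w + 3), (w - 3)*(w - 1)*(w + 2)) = w - 1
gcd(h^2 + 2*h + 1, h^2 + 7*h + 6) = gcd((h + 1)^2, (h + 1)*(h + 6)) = h + 1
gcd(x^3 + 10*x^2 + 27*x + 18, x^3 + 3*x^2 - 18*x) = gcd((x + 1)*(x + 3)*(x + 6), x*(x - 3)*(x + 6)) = x + 6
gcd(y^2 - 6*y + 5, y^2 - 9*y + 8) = y - 1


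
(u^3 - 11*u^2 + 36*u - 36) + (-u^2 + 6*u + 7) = u^3 - 12*u^2 + 42*u - 29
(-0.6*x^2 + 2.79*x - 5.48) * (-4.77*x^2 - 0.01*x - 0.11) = 2.862*x^4 - 13.3023*x^3 + 26.1777*x^2 - 0.2521*x + 0.6028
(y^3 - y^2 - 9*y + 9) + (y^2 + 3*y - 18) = y^3 - 6*y - 9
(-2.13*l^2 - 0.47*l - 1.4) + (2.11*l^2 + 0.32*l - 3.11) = -0.02*l^2 - 0.15*l - 4.51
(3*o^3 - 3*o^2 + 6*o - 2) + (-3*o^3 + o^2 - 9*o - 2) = -2*o^2 - 3*o - 4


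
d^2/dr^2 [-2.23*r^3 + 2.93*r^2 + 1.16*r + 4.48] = 5.86 - 13.38*r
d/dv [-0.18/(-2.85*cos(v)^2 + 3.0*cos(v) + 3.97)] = (1.026*cos(v) - 0.54)*sin(v)/(-2.85*cos(v)^2 + 3.0*cos(v) + 3.97)^2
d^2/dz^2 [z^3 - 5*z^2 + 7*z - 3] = 6*z - 10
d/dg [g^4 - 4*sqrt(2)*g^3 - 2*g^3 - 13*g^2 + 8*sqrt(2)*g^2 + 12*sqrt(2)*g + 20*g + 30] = 4*g^3 - 12*sqrt(2)*g^2 - 6*g^2 - 26*g + 16*sqrt(2)*g + 12*sqrt(2) + 20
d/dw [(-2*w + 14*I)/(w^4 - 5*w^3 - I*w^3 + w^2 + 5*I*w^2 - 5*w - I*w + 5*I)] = 2*(3*w^3 - w^2*(10 + 27*I) + w*(7 + 100*I) - 30 - 7*I)/(w^7 - w^6*(10 + I) + w^5*(27 + 10*I) - w^4*(20 + 27*I) + w^3*(51 + 20*I) - w^2*(10 + 51*I) + 5*w*(5 + 2*I) - 25*I)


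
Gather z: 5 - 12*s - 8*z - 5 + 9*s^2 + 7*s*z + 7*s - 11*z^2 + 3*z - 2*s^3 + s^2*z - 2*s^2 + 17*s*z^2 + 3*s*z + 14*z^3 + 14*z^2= -2*s^3 + 7*s^2 - 5*s + 14*z^3 + z^2*(17*s + 3) + z*(s^2 + 10*s - 5)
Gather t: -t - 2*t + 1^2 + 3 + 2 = 6 - 3*t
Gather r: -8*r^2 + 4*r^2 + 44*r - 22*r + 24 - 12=-4*r^2 + 22*r + 12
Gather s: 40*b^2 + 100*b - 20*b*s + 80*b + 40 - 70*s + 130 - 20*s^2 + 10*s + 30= 40*b^2 + 180*b - 20*s^2 + s*(-20*b - 60) + 200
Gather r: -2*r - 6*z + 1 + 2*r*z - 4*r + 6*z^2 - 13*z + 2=r*(2*z - 6) + 6*z^2 - 19*z + 3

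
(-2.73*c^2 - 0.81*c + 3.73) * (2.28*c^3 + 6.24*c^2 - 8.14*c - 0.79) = -6.2244*c^5 - 18.882*c^4 + 25.6722*c^3 + 32.0253*c^2 - 29.7223*c - 2.9467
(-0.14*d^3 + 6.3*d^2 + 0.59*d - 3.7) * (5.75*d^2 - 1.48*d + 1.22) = -0.805*d^5 + 36.4322*d^4 - 6.1023*d^3 - 14.4622*d^2 + 6.1958*d - 4.514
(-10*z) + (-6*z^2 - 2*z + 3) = -6*z^2 - 12*z + 3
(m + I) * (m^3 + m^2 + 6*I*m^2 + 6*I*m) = m^4 + m^3 + 7*I*m^3 - 6*m^2 + 7*I*m^2 - 6*m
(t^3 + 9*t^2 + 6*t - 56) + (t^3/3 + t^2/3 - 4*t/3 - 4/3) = 4*t^3/3 + 28*t^2/3 + 14*t/3 - 172/3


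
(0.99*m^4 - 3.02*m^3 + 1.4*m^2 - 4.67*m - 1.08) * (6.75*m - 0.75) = 6.6825*m^5 - 21.1275*m^4 + 11.715*m^3 - 32.5725*m^2 - 3.7875*m + 0.81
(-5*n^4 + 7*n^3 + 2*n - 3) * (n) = -5*n^5 + 7*n^4 + 2*n^2 - 3*n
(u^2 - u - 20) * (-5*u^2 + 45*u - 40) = -5*u^4 + 50*u^3 + 15*u^2 - 860*u + 800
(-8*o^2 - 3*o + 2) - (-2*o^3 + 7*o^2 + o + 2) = 2*o^3 - 15*o^2 - 4*o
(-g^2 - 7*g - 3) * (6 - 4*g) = 4*g^3 + 22*g^2 - 30*g - 18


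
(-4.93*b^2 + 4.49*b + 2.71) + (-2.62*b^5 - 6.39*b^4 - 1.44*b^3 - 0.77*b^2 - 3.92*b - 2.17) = -2.62*b^5 - 6.39*b^4 - 1.44*b^3 - 5.7*b^2 + 0.57*b + 0.54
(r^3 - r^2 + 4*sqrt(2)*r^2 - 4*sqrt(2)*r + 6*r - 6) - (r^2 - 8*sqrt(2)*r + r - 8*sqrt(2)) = r^3 - 2*r^2 + 4*sqrt(2)*r^2 + 5*r + 4*sqrt(2)*r - 6 + 8*sqrt(2)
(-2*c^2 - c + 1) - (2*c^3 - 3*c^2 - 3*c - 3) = -2*c^3 + c^2 + 2*c + 4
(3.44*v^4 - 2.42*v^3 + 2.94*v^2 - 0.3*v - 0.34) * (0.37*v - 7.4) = 1.2728*v^5 - 26.3514*v^4 + 18.9958*v^3 - 21.867*v^2 + 2.0942*v + 2.516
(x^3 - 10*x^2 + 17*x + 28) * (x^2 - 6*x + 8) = x^5 - 16*x^4 + 85*x^3 - 154*x^2 - 32*x + 224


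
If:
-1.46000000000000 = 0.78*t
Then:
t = -1.87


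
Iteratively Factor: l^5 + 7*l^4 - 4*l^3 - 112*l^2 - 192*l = (l + 4)*(l^4 + 3*l^3 - 16*l^2 - 48*l) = (l + 3)*(l + 4)*(l^3 - 16*l) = (l + 3)*(l + 4)^2*(l^2 - 4*l) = l*(l + 3)*(l + 4)^2*(l - 4)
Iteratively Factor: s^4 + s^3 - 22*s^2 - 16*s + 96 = (s - 2)*(s^3 + 3*s^2 - 16*s - 48) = (s - 2)*(s + 3)*(s^2 - 16) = (s - 2)*(s + 3)*(s + 4)*(s - 4)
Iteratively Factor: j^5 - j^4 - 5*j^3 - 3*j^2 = (j - 3)*(j^4 + 2*j^3 + j^2) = (j - 3)*(j + 1)*(j^3 + j^2) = j*(j - 3)*(j + 1)*(j^2 + j) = j*(j - 3)*(j + 1)^2*(j)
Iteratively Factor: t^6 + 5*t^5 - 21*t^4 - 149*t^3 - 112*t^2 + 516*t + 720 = (t - 5)*(t^5 + 10*t^4 + 29*t^3 - 4*t^2 - 132*t - 144) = (t - 5)*(t + 3)*(t^4 + 7*t^3 + 8*t^2 - 28*t - 48) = (t - 5)*(t + 3)*(t + 4)*(t^3 + 3*t^2 - 4*t - 12) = (t - 5)*(t + 3)^2*(t + 4)*(t^2 - 4) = (t - 5)*(t + 2)*(t + 3)^2*(t + 4)*(t - 2)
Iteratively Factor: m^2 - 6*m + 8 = (m - 2)*(m - 4)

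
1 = 1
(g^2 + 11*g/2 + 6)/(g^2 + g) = (g^2 + 11*g/2 + 6)/(g*(g + 1))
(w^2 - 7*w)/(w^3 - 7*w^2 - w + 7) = w/(w^2 - 1)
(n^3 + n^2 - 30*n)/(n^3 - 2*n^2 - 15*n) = (n + 6)/(n + 3)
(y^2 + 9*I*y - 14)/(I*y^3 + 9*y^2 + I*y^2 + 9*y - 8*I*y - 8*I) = (-I*y^2 + 9*y + 14*I)/(y^3 + y^2*(1 - 9*I) - y*(8 + 9*I) - 8)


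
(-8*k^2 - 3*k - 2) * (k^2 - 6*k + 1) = -8*k^4 + 45*k^3 + 8*k^2 + 9*k - 2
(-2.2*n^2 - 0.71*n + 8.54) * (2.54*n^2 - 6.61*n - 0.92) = -5.588*n^4 + 12.7386*n^3 + 28.4087*n^2 - 55.7962*n - 7.8568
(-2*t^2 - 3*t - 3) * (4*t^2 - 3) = -8*t^4 - 12*t^3 - 6*t^2 + 9*t + 9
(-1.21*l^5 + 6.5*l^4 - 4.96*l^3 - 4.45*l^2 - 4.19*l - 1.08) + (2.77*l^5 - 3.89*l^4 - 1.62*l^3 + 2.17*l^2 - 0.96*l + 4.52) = 1.56*l^5 + 2.61*l^4 - 6.58*l^3 - 2.28*l^2 - 5.15*l + 3.44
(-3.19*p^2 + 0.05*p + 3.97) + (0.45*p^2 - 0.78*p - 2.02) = -2.74*p^2 - 0.73*p + 1.95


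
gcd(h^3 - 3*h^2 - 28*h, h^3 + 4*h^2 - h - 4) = h + 4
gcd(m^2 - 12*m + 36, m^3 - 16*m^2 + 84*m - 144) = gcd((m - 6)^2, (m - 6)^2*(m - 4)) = m^2 - 12*m + 36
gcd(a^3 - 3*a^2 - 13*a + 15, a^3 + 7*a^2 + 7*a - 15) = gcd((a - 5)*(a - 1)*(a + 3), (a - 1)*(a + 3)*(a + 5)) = a^2 + 2*a - 3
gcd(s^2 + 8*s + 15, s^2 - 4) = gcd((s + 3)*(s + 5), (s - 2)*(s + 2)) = 1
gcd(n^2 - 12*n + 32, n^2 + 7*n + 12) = 1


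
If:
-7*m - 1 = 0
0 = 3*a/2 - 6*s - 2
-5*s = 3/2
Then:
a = 2/15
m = -1/7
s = -3/10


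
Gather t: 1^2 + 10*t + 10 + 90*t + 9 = 100*t + 20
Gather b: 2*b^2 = 2*b^2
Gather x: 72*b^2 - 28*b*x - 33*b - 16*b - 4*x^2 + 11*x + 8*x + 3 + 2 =72*b^2 - 49*b - 4*x^2 + x*(19 - 28*b) + 5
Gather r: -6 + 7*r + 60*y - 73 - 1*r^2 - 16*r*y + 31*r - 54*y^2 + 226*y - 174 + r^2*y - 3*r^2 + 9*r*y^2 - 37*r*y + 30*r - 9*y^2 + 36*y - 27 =r^2*(y - 4) + r*(9*y^2 - 53*y + 68) - 63*y^2 + 322*y - 280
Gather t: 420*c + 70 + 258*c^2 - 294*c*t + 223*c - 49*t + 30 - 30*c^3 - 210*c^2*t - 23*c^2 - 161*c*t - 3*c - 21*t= -30*c^3 + 235*c^2 + 640*c + t*(-210*c^2 - 455*c - 70) + 100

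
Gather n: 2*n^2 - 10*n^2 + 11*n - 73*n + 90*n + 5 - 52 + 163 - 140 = -8*n^2 + 28*n - 24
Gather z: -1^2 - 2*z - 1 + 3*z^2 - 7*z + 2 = 3*z^2 - 9*z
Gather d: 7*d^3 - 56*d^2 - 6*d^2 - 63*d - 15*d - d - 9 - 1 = 7*d^3 - 62*d^2 - 79*d - 10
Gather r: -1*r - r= -2*r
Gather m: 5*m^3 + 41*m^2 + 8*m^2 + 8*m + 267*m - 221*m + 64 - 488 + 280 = 5*m^3 + 49*m^2 + 54*m - 144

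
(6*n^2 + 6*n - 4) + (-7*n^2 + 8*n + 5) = -n^2 + 14*n + 1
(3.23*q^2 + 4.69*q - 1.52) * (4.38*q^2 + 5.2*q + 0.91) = 14.1474*q^4 + 37.3382*q^3 + 20.6697*q^2 - 3.6361*q - 1.3832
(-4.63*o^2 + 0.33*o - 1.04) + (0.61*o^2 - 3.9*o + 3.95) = -4.02*o^2 - 3.57*o + 2.91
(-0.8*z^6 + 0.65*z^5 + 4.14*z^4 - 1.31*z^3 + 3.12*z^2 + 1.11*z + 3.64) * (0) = 0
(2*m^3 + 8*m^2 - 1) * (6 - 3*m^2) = -6*m^5 - 24*m^4 + 12*m^3 + 51*m^2 - 6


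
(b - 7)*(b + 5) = b^2 - 2*b - 35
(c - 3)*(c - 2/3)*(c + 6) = c^3 + 7*c^2/3 - 20*c + 12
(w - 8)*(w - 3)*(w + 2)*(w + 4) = w^4 - 5*w^3 - 34*w^2 + 56*w + 192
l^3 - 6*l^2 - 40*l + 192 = (l - 8)*(l - 4)*(l + 6)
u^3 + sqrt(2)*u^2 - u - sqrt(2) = (u - 1)*(u + 1)*(u + sqrt(2))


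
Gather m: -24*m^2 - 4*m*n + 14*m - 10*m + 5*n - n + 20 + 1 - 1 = -24*m^2 + m*(4 - 4*n) + 4*n + 20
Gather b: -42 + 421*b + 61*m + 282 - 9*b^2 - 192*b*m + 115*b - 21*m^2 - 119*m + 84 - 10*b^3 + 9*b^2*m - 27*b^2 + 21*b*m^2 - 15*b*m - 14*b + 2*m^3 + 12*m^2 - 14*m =-10*b^3 + b^2*(9*m - 36) + b*(21*m^2 - 207*m + 522) + 2*m^3 - 9*m^2 - 72*m + 324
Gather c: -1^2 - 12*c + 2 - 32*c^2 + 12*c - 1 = -32*c^2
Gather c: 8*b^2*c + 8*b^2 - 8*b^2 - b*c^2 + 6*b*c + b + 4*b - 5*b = -b*c^2 + c*(8*b^2 + 6*b)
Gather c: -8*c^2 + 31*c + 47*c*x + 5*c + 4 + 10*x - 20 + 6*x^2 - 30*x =-8*c^2 + c*(47*x + 36) + 6*x^2 - 20*x - 16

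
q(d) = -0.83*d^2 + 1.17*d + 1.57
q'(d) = 1.17 - 1.66*d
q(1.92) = 0.76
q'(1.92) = -2.02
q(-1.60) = -2.43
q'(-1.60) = 3.83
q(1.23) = 1.75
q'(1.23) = -0.87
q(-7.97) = -60.48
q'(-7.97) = 14.40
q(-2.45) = -6.28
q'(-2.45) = 5.24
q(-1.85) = -3.44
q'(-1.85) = 4.24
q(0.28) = 1.83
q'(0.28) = 0.71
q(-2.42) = -6.12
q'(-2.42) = 5.19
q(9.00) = -55.13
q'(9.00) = -13.77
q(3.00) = -2.39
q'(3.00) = -3.81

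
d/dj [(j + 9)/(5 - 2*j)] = 23/(2*j - 5)^2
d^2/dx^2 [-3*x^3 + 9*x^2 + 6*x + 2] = 18 - 18*x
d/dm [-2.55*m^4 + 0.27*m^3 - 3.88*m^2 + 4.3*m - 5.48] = -10.2*m^3 + 0.81*m^2 - 7.76*m + 4.3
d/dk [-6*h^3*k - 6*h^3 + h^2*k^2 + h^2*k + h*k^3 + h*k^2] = h*(-6*h^2 + 2*h*k + h + 3*k^2 + 2*k)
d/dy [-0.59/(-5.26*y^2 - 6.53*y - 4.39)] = (-6.2068*y - 3.8527)/(5.26*y^2 + 6.53*y + 4.39)^2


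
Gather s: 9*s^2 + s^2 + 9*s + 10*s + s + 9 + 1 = 10*s^2 + 20*s + 10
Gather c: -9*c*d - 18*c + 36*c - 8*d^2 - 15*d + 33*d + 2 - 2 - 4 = c*(18 - 9*d) - 8*d^2 + 18*d - 4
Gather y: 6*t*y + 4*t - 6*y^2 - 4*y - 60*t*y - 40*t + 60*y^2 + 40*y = -36*t + 54*y^2 + y*(36 - 54*t)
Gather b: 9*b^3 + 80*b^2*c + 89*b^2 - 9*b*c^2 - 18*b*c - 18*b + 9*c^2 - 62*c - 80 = 9*b^3 + b^2*(80*c + 89) + b*(-9*c^2 - 18*c - 18) + 9*c^2 - 62*c - 80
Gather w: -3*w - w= -4*w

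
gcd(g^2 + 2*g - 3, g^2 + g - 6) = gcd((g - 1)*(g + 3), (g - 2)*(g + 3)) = g + 3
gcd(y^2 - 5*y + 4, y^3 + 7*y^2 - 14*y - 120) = y - 4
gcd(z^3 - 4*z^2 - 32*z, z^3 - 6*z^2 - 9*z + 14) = 1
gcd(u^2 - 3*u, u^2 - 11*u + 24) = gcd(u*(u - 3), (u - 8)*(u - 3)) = u - 3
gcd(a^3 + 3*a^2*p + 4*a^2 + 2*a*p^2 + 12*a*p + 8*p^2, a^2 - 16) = a + 4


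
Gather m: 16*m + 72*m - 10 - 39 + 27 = 88*m - 22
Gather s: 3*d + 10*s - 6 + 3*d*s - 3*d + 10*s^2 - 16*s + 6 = 10*s^2 + s*(3*d - 6)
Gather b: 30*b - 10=30*b - 10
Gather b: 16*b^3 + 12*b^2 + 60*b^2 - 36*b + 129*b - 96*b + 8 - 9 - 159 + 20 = 16*b^3 + 72*b^2 - 3*b - 140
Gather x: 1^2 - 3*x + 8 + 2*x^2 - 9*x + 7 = 2*x^2 - 12*x + 16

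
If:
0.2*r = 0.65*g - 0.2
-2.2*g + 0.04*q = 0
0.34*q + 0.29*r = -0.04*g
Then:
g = 0.01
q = 0.81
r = -0.95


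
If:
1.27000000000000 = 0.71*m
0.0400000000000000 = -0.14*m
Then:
No Solution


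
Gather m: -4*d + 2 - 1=1 - 4*d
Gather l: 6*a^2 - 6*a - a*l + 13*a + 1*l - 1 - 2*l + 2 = 6*a^2 + 7*a + l*(-a - 1) + 1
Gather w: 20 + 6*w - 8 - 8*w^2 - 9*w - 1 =-8*w^2 - 3*w + 11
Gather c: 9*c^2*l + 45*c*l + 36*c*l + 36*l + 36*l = 9*c^2*l + 81*c*l + 72*l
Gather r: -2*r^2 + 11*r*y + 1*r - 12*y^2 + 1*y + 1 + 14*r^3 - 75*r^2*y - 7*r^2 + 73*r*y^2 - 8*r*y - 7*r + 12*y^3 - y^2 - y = 14*r^3 + r^2*(-75*y - 9) + r*(73*y^2 + 3*y - 6) + 12*y^3 - 13*y^2 + 1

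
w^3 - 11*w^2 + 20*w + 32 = (w - 8)*(w - 4)*(w + 1)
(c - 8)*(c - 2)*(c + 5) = c^3 - 5*c^2 - 34*c + 80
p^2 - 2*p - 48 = (p - 8)*(p + 6)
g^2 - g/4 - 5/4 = (g - 5/4)*(g + 1)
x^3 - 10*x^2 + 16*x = x*(x - 8)*(x - 2)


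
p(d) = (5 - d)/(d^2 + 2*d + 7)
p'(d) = (5 - d)*(-2*d - 2)/(d^2 + 2*d + 7)^2 - 1/(d^2 + 2*d + 7) = (-d^2 - 2*d + 2*(d - 5)*(d + 1) - 7)/(d^2 + 2*d + 7)^2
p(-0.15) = 0.77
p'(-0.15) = -0.34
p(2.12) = 0.18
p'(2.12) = -0.14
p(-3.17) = 0.76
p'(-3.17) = 0.22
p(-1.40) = 1.04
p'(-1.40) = -0.03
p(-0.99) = 1.00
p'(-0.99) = -0.17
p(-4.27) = 0.56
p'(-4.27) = 0.16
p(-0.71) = 0.94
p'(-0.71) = -0.25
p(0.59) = 0.52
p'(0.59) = -0.31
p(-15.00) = 0.10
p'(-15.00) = 0.01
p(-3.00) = 0.80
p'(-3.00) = 0.22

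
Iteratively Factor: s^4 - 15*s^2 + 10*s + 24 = (s - 2)*(s^3 + 2*s^2 - 11*s - 12) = (s - 2)*(s + 1)*(s^2 + s - 12) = (s - 3)*(s - 2)*(s + 1)*(s + 4)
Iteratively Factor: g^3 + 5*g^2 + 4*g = (g + 4)*(g^2 + g) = g*(g + 4)*(g + 1)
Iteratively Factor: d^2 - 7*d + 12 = (d - 4)*(d - 3)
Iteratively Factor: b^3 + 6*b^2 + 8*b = (b + 2)*(b^2 + 4*b) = (b + 2)*(b + 4)*(b)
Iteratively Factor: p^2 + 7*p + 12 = (p + 4)*(p + 3)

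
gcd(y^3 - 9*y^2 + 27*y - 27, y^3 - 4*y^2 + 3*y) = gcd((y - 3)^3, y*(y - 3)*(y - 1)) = y - 3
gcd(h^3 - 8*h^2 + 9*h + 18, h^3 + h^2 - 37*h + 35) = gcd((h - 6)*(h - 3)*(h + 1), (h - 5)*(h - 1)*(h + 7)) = 1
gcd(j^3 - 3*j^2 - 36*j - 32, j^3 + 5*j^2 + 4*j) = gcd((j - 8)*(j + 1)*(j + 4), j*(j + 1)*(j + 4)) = j^2 + 5*j + 4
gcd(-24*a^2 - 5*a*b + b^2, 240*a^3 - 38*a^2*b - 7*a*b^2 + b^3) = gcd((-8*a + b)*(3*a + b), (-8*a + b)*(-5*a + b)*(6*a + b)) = 8*a - b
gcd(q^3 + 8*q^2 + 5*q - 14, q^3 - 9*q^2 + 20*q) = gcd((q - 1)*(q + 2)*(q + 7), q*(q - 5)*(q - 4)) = 1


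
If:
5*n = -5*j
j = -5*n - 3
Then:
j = 3/4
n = -3/4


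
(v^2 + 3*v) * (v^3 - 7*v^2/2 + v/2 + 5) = v^5 - v^4/2 - 10*v^3 + 13*v^2/2 + 15*v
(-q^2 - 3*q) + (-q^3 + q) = -q^3 - q^2 - 2*q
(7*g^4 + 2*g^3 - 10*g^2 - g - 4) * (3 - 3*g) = -21*g^5 + 15*g^4 + 36*g^3 - 27*g^2 + 9*g - 12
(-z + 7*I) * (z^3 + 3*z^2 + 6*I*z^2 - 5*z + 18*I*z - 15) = -z^4 - 3*z^3 + I*z^3 - 37*z^2 + 3*I*z^2 - 111*z - 35*I*z - 105*I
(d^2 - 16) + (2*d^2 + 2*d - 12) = 3*d^2 + 2*d - 28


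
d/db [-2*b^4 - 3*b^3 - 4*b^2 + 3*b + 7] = -8*b^3 - 9*b^2 - 8*b + 3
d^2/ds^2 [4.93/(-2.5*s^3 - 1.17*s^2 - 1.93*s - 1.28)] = ((73.95*s + 11.5362)*(2.5*s^3 + 1.17*s^2 + 1.93*s + 1.28) - 4.93*(7.5*s^2 + 2.34*s + 1.93)*(15.0*s^2 + 4.68*s + 3.86))/(2.5*s^3 + 1.17*s^2 + 1.93*s + 1.28)^3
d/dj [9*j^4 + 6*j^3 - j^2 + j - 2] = 36*j^3 + 18*j^2 - 2*j + 1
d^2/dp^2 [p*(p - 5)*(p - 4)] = 6*p - 18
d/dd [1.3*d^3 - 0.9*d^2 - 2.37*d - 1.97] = 3.9*d^2 - 1.8*d - 2.37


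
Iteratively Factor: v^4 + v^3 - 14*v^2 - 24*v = (v)*(v^3 + v^2 - 14*v - 24) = v*(v + 2)*(v^2 - v - 12) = v*(v + 2)*(v + 3)*(v - 4)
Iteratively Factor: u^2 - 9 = (u - 3)*(u + 3)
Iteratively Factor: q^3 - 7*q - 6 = (q + 1)*(q^2 - q - 6) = (q + 1)*(q + 2)*(q - 3)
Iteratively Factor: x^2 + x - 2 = (x - 1)*(x + 2)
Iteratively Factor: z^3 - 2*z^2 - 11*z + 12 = (z - 4)*(z^2 + 2*z - 3) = (z - 4)*(z - 1)*(z + 3)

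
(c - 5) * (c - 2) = c^2 - 7*c + 10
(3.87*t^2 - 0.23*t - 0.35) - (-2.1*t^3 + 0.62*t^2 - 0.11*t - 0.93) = 2.1*t^3 + 3.25*t^2 - 0.12*t + 0.58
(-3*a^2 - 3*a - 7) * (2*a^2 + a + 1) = -6*a^4 - 9*a^3 - 20*a^2 - 10*a - 7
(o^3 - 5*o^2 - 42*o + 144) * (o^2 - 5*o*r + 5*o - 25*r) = o^5 - 5*o^4*r - 67*o^3 + 335*o^2*r - 66*o^2 + 330*o*r + 720*o - 3600*r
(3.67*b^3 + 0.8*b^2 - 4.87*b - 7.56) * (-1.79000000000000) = -6.5693*b^3 - 1.432*b^2 + 8.7173*b + 13.5324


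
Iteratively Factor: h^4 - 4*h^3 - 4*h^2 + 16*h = (h + 2)*(h^3 - 6*h^2 + 8*h) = h*(h + 2)*(h^2 - 6*h + 8) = h*(h - 2)*(h + 2)*(h - 4)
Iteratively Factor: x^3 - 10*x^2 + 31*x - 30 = (x - 5)*(x^2 - 5*x + 6) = (x - 5)*(x - 3)*(x - 2)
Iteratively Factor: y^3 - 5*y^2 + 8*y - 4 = (y - 2)*(y^2 - 3*y + 2) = (y - 2)^2*(y - 1)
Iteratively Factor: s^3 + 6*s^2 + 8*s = (s + 4)*(s^2 + 2*s) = (s + 2)*(s + 4)*(s)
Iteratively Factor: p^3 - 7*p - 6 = (p + 1)*(p^2 - p - 6) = (p + 1)*(p + 2)*(p - 3)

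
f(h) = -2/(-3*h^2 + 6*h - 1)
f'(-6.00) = 0.00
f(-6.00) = 0.01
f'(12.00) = 0.00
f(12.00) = 0.01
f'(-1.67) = 0.09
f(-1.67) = 0.10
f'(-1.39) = 0.13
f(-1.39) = 0.13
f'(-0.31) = 1.59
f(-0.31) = 0.64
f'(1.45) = -2.78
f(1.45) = -1.44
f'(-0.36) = 1.30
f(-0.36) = 0.56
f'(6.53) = -0.01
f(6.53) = 0.02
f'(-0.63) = 0.55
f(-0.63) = 0.33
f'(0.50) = 3.84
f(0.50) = -1.60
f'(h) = -2*(6*h - 6)/(-3*h^2 + 6*h - 1)^2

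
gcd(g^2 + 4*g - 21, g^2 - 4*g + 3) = g - 3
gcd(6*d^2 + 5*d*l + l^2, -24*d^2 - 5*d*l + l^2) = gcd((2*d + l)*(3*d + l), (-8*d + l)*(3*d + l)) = 3*d + l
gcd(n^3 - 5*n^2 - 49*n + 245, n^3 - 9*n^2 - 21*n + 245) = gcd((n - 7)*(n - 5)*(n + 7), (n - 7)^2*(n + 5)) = n - 7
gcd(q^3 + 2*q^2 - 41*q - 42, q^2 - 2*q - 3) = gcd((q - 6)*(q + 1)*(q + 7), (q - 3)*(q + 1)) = q + 1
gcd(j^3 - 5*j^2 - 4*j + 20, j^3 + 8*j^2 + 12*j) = j + 2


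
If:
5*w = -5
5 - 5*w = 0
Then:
No Solution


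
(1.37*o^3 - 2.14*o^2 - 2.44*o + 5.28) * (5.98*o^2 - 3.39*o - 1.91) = 8.1926*o^5 - 17.4415*o^4 - 9.9533*o^3 + 43.9334*o^2 - 13.2388*o - 10.0848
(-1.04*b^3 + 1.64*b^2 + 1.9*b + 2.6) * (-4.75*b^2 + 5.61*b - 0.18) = 4.94*b^5 - 13.6244*b^4 + 0.3626*b^3 - 1.9862*b^2 + 14.244*b - 0.468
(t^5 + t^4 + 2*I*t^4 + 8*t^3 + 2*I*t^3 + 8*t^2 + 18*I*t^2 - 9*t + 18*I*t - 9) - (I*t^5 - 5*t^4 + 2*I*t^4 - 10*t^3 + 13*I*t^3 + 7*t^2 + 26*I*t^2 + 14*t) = t^5 - I*t^5 + 6*t^4 + 18*t^3 - 11*I*t^3 + t^2 - 8*I*t^2 - 23*t + 18*I*t - 9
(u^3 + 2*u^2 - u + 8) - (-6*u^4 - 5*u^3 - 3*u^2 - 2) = 6*u^4 + 6*u^3 + 5*u^2 - u + 10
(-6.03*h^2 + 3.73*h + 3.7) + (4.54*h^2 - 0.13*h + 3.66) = -1.49*h^2 + 3.6*h + 7.36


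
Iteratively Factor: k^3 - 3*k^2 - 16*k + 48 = (k - 4)*(k^2 + k - 12) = (k - 4)*(k + 4)*(k - 3)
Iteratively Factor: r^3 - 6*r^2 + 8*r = (r - 4)*(r^2 - 2*r) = (r - 4)*(r - 2)*(r)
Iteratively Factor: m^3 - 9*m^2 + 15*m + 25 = (m - 5)*(m^2 - 4*m - 5) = (m - 5)*(m + 1)*(m - 5)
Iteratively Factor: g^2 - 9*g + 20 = (g - 4)*(g - 5)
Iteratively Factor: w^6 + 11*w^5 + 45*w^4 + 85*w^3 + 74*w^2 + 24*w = (w)*(w^5 + 11*w^4 + 45*w^3 + 85*w^2 + 74*w + 24) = w*(w + 1)*(w^4 + 10*w^3 + 35*w^2 + 50*w + 24) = w*(w + 1)*(w + 3)*(w^3 + 7*w^2 + 14*w + 8) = w*(w + 1)^2*(w + 3)*(w^2 + 6*w + 8) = w*(w + 1)^2*(w + 2)*(w + 3)*(w + 4)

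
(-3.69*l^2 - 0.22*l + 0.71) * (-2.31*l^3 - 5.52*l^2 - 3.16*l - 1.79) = 8.5239*l^5 + 20.877*l^4 + 11.2347*l^3 + 3.3811*l^2 - 1.8498*l - 1.2709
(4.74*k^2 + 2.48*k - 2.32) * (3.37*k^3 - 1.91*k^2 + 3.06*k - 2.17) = 15.9738*k^5 - 0.6958*k^4 + 1.9492*k^3 + 1.7342*k^2 - 12.4808*k + 5.0344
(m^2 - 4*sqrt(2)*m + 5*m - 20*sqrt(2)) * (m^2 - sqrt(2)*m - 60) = m^4 - 5*sqrt(2)*m^3 + 5*m^3 - 52*m^2 - 25*sqrt(2)*m^2 - 260*m + 240*sqrt(2)*m + 1200*sqrt(2)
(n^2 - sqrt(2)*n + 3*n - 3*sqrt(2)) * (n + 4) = n^3 - sqrt(2)*n^2 + 7*n^2 - 7*sqrt(2)*n + 12*n - 12*sqrt(2)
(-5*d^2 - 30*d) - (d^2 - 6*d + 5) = -6*d^2 - 24*d - 5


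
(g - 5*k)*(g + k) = g^2 - 4*g*k - 5*k^2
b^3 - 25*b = b*(b - 5)*(b + 5)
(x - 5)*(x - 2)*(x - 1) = x^3 - 8*x^2 + 17*x - 10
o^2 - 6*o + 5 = (o - 5)*(o - 1)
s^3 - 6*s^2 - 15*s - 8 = (s - 8)*(s + 1)^2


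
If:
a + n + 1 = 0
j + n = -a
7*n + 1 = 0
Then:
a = -6/7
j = 1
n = -1/7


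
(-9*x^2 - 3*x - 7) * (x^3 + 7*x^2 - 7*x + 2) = -9*x^5 - 66*x^4 + 35*x^3 - 46*x^2 + 43*x - 14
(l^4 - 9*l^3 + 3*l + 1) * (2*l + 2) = 2*l^5 - 16*l^4 - 18*l^3 + 6*l^2 + 8*l + 2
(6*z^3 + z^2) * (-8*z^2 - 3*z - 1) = -48*z^5 - 26*z^4 - 9*z^3 - z^2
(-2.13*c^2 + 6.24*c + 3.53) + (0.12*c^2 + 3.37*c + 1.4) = -2.01*c^2 + 9.61*c + 4.93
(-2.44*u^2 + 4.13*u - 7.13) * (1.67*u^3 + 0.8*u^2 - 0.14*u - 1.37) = -4.0748*u^5 + 4.9451*u^4 - 8.2615*u^3 - 2.9394*u^2 - 4.6599*u + 9.7681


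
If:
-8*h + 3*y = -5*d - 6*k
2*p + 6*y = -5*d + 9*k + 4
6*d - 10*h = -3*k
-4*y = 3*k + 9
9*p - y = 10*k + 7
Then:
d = 17901/1627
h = 24771/3254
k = 5483/1627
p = 6494/1627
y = -7773/1627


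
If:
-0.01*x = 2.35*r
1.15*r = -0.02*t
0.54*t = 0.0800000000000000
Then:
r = -0.00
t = 0.15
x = 0.61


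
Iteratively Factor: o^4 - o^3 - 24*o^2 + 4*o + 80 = (o + 4)*(o^3 - 5*o^2 - 4*o + 20) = (o - 5)*(o + 4)*(o^2 - 4) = (o - 5)*(o + 2)*(o + 4)*(o - 2)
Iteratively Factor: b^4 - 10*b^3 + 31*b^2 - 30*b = (b)*(b^3 - 10*b^2 + 31*b - 30) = b*(b - 5)*(b^2 - 5*b + 6) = b*(b - 5)*(b - 2)*(b - 3)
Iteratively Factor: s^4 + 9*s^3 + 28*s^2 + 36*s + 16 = (s + 2)*(s^3 + 7*s^2 + 14*s + 8) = (s + 2)*(s + 4)*(s^2 + 3*s + 2) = (s + 2)^2*(s + 4)*(s + 1)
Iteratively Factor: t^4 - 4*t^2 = (t)*(t^3 - 4*t) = t^2*(t^2 - 4) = t^2*(t - 2)*(t + 2)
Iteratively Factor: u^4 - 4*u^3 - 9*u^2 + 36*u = (u - 4)*(u^3 - 9*u) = (u - 4)*(u + 3)*(u^2 - 3*u) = (u - 4)*(u - 3)*(u + 3)*(u)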